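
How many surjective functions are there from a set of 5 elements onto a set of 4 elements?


By inclusion-exclusion on which target elements are missed, the number of surjections from an n-set onto a k-set is
surj(n, k) = sum_{j=0}^{k} (-1)^j C(k, j) (k - j)^n.
Equivalently surj(n, k) = k! * S(n, k), where S(n, k) is the Stirling number of the second kind.
For n = 5, k = 4:
S(5, 4) = 10, so
surj = 4! * 10 = 24 * 10 = 240.

240


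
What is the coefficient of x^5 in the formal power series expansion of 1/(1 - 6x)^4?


The general identity 1/(1 - c x)^r = sum_{k>=0} c^k C(k + r - 1, r - 1) x^k follows by substituting y = c x into 1/(1 - y)^r = sum_{k>=0} C(k + r - 1, r - 1) y^k.
For c = 6, r = 4, k = 5:
6^5 * C(8, 3) = 7776 * 56 = 435456.

435456


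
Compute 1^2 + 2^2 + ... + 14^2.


This power sum has a closed form given by Faulhaber's formula
sum_{k=1}^{m} k^p = (1 / (p + 1)) * sum_{j=0}^{p} C(p + 1, j) B_j m^(p + 1 - j),
but for small m direct computation is fastest:
1 + 4 + 9 + 16 + 25 + 36 + 49 + 64 + 81 + 100 + 121 + 144 + 169 + 196 = 1015.

1015


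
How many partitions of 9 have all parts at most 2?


Using the generating function (1-x)^(-1)(1-x^2)^(-1),
the coefficient of x^9 counts these restricted partitions.
Result = 5

5


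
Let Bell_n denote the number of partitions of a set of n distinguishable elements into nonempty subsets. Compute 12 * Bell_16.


Bell_16 can be computed from the Bell triangle or from Dobinski's identity Bell_n = (1/e) * sum_{k>=0} k^n / k!.
Computing Bell_16 = 10480142147.
Then 12 * 10480142147 = 125761705764.

125761705764


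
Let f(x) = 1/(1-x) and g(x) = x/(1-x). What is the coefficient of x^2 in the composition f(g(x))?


First simplify the composition: f(g(x)) = 1/(1 - x/(1-x)) = (1-x)/((1-x) - x) = (1-x)/(1-2x).
Now extract the coefficient. Write (1-x)/(1-2x) = 1/(1-2x) - x/(1-2x).
The coefficient of x^n in 1/(1-2x) is 2^n, and in x/(1-2x) is 2^(n-1) (for n >= 1).
So the coefficient of x^2 is 2^2 - 2^1 = 4 - 2 = 2.

2


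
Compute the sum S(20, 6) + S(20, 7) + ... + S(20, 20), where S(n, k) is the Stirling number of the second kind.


By definition, S(n, k) counts partitions of an n-set into exactly k nonempty blocks.
Computing row n = 20 for k = 6..20:
S(20, k): 4306078895384, 11143554045652, 15170932662679, 12011282644725, 5917584964655, 1900842429486, 411016633391, 61068660380, 6302524580, 452329200, 22350954, 741285, 15675, 190, 1
Sum = 50929138898237.

50929138898237


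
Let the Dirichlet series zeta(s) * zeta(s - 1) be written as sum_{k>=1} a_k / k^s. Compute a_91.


Convolution gives a_k = sum_{d | k} d * 1 = sum_{d | k} d = sigma(k), the sum of positive divisors of k.
For k = 91, the divisors are 1, 7, 13, 91, so
sigma(91) = 1 + 7 + 13 + 91 = 112.

112


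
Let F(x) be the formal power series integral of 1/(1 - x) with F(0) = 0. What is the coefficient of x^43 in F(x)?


1/(1 - x) = sum_{k>=0} x^k. Integrating termwise and using F(0) = 0 gives
F(x) = sum_{k>=0} x^(k+1) / (k+1) = sum_{m>=1} x^m / m = -ln(1 - x).
So the coefficient of x^43 is 1/43 = 1/43.

1/43


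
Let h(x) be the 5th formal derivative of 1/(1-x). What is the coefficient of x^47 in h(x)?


Differentiating 5 times: d^5/dx^5 [1/(1-x)] = 5!/(1-x)^6.
The expansion 1/(1-x)^6 = sum_{k>=0} C(k+5, 5) x^k, so the coefficient of x^n in 5!/(1-x)^6 is 5! * C(n+5, 5).
For n = 47: 120 * C(52, 5) = 120 * 2598960 = 311875200

311875200


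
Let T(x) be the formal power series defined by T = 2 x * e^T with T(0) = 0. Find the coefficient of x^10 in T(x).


Apply the Lagrange inversion formula: if T = 2 x * phi(T) with phi(t) = e^t, then
[x^n] T = 2^n * (1/n) [t^(n-1)] phi(t)^n = 2^n * (1/n) [t^(n-1)] e^(n t) = 2^n * (1/n) * n^(n-1) / (n-1)! = 2^n * n^(n-1) / n!.
When c = 1 this is the Cayley count of rooted labeled trees on n vertices, divided by n!.
For n = 10: 2^10 * 10^9 / 10! = 1024 * 1000000000/3628800 = 160000000/567.

160000000/567


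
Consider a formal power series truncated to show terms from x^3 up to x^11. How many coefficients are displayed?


From x^3 to x^11 inclusive, the count is 11 - 3 + 1 = 9.

9


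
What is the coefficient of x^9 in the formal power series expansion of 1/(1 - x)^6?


The expansion 1/(1 - x)^r = sum_{k>=0} C(k + r - 1, r - 1) x^k follows from the multiset / negative-binomial theorem (or from repeated differentiation of the geometric series).
For r = 6 and k = 9:
C(14, 5) = 87178291200 / (120 * 362880) = 2002.

2002


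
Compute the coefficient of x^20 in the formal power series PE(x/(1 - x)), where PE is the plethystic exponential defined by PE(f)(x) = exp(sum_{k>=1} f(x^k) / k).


For f(x) = x/(1 - x) we have
sum_{k>=1} f(x^k) / k = sum_{k>=1} (1/k) * x^k / (1 - x^k) = sum_{k, m >= 1} x^(k m) / k,
which after exponentiating simplifies to
PE(x/(1 - x)) = prod_{k>=1} 1 / (1 - x^k).
This is the generating function for the partition function p(n), so the coefficient of x^20 is p(20).
Computing p(20) by dynamic programming over parts 1, 2, ..., 20: p(20) = 627.

627


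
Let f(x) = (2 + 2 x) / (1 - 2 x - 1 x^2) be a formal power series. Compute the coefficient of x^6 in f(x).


Write f(x) = sum_{k>=0} a_k x^k. Multiplying both sides by 1 - 2 x - 1 x^2 gives
(1 - 2 x - 1 x^2) sum_{k>=0} a_k x^k = 2 + 2 x.
Matching coefficients:
 x^0: a_0 = 2
 x^1: a_1 - 2 a_0 = 2  =>  a_1 = 2*2 + 2 = 6
 x^k (k >= 2): a_k = 2 a_{k-1} + 1 a_{k-2}.
Iterating: a_2 = 14, a_3 = 34, a_4 = 82, a_5 = 198, a_6 = 478.
So the coefficient of x^6 is 478.

478


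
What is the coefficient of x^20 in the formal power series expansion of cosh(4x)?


The Maclaurin series is cosh(t) = sum_{m>=0} t^(2m) / (2m)!, so substituting t = 4x, only even powers of x are nonzero, with coefficient of x^(2m) equal to 4^(2m) / (2m)!.
For x^20 the coefficient is 4^20/20! = 1099511627776/2432902008176640000 = 4194304/9280784638125.

4194304/9280784638125


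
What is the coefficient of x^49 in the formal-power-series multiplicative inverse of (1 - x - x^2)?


Let the inverse be f(x) = sum_{k>=0} a_k x^k. From f(x) * (1 - x - x^2) = 1 and matching coefficients:
 x^0: a_0 = 1.
 x^1: a_1 - a_0 = 0, so a_1 = 1.
 x^k (k >= 2): a_k - a_{k-1} - a_{k-2} = 0, i.e. a_k = a_{k-1} + a_{k-2}.
This is the Fibonacci-type recurrence shifted so that a_0 = a_1 = 1.
Iterating: a_0=1, a_1=1, a_2=2, a_3=3, a_4=5, a_5=8, a_6=13, a_7=21, a_8=34, a_9=55, ...
a_49 = 12586269025.

12586269025


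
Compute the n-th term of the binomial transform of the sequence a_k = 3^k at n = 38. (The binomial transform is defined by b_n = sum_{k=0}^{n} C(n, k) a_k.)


With a_k = 3^k, b_n = sum_{k=0}^{n} C(n, k) 3^k = (1 + 3)^n by the binomial theorem.
For n = 38: (1 + 3)^38 = 4^38 = 75557863725914323419136.

75557863725914323419136


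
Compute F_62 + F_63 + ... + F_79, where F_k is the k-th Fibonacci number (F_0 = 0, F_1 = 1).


Use the identity sum_{k=0}^{N} F_k = F_{N+2} - 1 (which follows from F_{k+2} - F_{k+1} = F_k). Then
sum_{k=62}^{79} F_k = (F_{81} - 1) - (F_{63} - 1) = F_{81} - F_{63}.
Computing: F_{81} = 37889062373143906, F_{63} = 6557470319842, so
Sum = 37889062373143906 - 6557470319842 = 37882504902824064.

37882504902824064


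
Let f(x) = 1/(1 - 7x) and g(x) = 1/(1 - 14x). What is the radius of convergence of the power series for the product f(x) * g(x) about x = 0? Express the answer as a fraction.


The radius of 1/(1 - 7x) is 1/7 (nearest singularity at x = 1/7), and the radius of 1/(1 - 14x) is 1/14.
The product f(x)*g(x) = 1/((1 - 7x)(1 - 14x)) has singularities at both 1/7 and 1/14, so its radius of convergence is the distance to the nearest one:
min(1/7, 1/14) = 1/14.

1/14


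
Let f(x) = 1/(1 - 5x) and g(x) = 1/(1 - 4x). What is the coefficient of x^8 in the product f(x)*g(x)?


The coefficient of x^n in f*g is the Cauchy product: sum_{k=0}^{n} a^k * b^(n-k).
With a=5, b=4, n=8:
sum_{k=0}^{8} 5^k * 4^(8-k)
= 1690981

1690981


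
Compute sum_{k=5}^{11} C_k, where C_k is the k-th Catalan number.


C_5 through C_11: 42, 132, 429, 1430, 4862, 16796, 58786
Sum = 42 + 132 + 429 + 1430 + 4862 + 16796 + 58786
= 82477

82477


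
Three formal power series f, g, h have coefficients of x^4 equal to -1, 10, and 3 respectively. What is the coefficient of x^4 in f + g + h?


Series addition is componentwise:
-1 + 10 + 3
= 12

12


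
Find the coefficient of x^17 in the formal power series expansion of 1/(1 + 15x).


Write 1/(1 + c x) = 1/(1 - (-c) x) and apply the geometric-series identity
1/(1 - y) = sum_{k>=0} y^k to get 1/(1 + c x) = sum_{k>=0} (-c)^k x^k.
So the coefficient of x^k is (-c)^k = (-1)^k * c^k.
Here c = 15 and k = 17:
(-15)^17 = -1 * 98526125335693359375 = -98526125335693359375

-98526125335693359375


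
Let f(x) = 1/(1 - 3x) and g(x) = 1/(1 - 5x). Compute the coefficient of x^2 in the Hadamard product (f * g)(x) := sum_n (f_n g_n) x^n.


f has coefficients f_k = 3^k and g has coefficients g_k = 5^k, so the Hadamard product has coefficient (f*g)_k = 3^k * 5^k = 15^k.
For k = 2: 15^2 = 225.

225


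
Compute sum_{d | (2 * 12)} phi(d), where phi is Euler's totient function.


First, 2 * 12 = 24. One classical identity is sum_{d | n} phi(d) = n (each k in [1, n] has a unique gcd with n, and among the k's with gcd(k, n) = n/d there are phi(d) of them). So the sum equals 24. We also verify directly:
Divisors of 24: 1, 2, 3, 4, 6, 8, 12, 24.
phi values: 1, 1, 2, 2, 2, 4, 4, 8.
Sum = 24.

24


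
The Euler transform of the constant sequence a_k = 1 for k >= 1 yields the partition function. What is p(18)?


The Euler transform converts the sequence a_k = 1 into the number of integer partitions.
Using the recurrence or dynamic programming:
p(18) = 385

385


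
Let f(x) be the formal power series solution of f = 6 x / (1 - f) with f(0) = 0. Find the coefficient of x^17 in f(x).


Apply Lagrange inversion: f = 6 x * phi(f) with phi(t) = 1/(1 - t), so
[x^n] f = 6^n * (1/n) [t^(n-1)] phi(t)^n = 6^n * (1/n) [t^(n-1)] (1 - t)^(-n) = 6^n * (1/n) C(2n - 2, n - 1) = 6^n * C_{n-1}.
For n = 17: C_16 = C(32, 16) / 17 = 601080390/17 = 35357670.
With the 6^17 = 16926659444736 factor, the coefficient is 16926659444736 * 35357670 = 598487238849358725120.

598487238849358725120


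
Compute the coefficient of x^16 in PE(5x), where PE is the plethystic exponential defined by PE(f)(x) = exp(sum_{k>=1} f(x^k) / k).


With f(x) = 5x, the exponent is sum_{k>=1} 5 x^k / k = 5 * (-ln(1 - x)). Exponentiating:
PE(5x) = exp(-5 ln(1 - x)) = 1/(1 - x)^5.
By the negative binomial expansion, [x^n] 1/(1 - x)^5 = C(n + 4, 4).
For n = 16: C(20, 4) = 4845.

4845


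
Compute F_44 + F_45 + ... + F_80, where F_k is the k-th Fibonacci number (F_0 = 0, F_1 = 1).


Use the identity sum_{k=0}^{N} F_k = F_{N+2} - 1 (which follows from F_{k+2} - F_{k+1} = F_k). Then
sum_{k=44}^{80} F_k = (F_{82} - 1) - (F_{45} - 1) = F_{82} - F_{45}.
Computing: F_{82} = 61305790721611591, F_{45} = 1134903170, so
Sum = 61305790721611591 - 1134903170 = 61305789586708421.

61305789586708421


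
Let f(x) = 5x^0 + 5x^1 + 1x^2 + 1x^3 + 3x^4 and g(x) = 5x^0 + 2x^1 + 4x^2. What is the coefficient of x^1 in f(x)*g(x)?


Cauchy product at x^1:
5*2 + 5*5
= 35

35


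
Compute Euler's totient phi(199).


phi(n) counts integers in [1, n] coprime to n. Using the multiplicative formula phi(n) = n * prod_{p | n} (1 - 1/p):
199 = 199, so
phi(199) = 199 * (1 - 1/199) = 198.

198


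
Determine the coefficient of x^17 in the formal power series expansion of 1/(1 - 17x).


The geometric series identity gives 1/(1 - c x) = sum_{k>=0} c^k x^k, so the coefficient of x^k is c^k.
Here c = 17 and k = 17.
Computing: 17^17 = 827240261886336764177

827240261886336764177


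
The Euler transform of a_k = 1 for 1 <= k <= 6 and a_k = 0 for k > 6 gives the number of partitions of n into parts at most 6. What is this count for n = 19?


Partitions of 19 into parts at most 6:
Using generating function (1-x)^(-1)(1-x^2)^(-1)...(1-x^6)^(-1),
the coefficient of x^19 = 235

235


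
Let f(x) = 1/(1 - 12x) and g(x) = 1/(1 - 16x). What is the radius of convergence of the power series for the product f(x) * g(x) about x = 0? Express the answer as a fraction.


The radius of 1/(1 - 12x) is 1/12 (nearest singularity at x = 1/12), and the radius of 1/(1 - 16x) is 1/16.
The product f(x)*g(x) = 1/((1 - 12x)(1 - 16x)) has singularities at both 1/12 and 1/16, so its radius of convergence is the distance to the nearest one:
min(1/12, 1/16) = 1/16.

1/16


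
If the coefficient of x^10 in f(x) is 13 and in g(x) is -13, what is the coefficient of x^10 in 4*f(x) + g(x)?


Scalar multiplication scales coefficients: 4 * 13 = 52.
Then add the g coefficient: 52 + -13
= 39

39


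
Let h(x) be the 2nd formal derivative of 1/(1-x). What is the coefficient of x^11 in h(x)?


Differentiating 2 times: d^2/dx^2 [1/(1-x)] = 2!/(1-x)^3.
The expansion 1/(1-x)^3 = sum_{k>=0} C(k+2, 2) x^k, so the coefficient of x^n in 2!/(1-x)^3 is 2! * C(n+2, 2).
For n = 11: 2 * C(13, 2) = 2 * 78 = 156

156


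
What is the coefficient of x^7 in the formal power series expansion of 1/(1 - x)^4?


The expansion 1/(1 - x)^r = sum_{k>=0} C(k + r - 1, r - 1) x^k follows from the multiset / negative-binomial theorem (or from repeated differentiation of the geometric series).
For r = 4 and k = 7:
C(10, 3) = 3628800 / (6 * 5040) = 120.

120


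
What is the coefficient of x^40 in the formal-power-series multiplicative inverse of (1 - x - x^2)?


Let the inverse be f(x) = sum_{k>=0} a_k x^k. From f(x) * (1 - x - x^2) = 1 and matching coefficients:
 x^0: a_0 = 1.
 x^1: a_1 - a_0 = 0, so a_1 = 1.
 x^k (k >= 2): a_k - a_{k-1} - a_{k-2} = 0, i.e. a_k = a_{k-1} + a_{k-2}.
This is the Fibonacci-type recurrence shifted so that a_0 = a_1 = 1.
Iterating: a_0=1, a_1=1, a_2=2, a_3=3, a_4=5, a_5=8, a_6=13, a_7=21, a_8=34, a_9=55, ...
a_40 = 165580141.

165580141


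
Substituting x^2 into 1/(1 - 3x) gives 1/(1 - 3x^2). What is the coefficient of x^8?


The coefficient of x^(2m) in 1/(1 - 3x^2) is 3^m.
With n = 8 = 2*4, the coefficient is 3^4 = 81.

81


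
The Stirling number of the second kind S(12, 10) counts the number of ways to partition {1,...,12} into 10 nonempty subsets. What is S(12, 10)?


Using the explicit formula S(n,k) = (1/k!) sum_{j=0}^{k} (-1)^(k-j) C(k,j) j^n:
S(12, 10) = 1705
Equivalently, S(n,k) is n! times the coefficient of x^n in the EGF (e^x - 1)^k / k!.

1705


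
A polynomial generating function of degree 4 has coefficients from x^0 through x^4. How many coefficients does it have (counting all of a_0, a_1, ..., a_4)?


A polynomial of degree 4 takes the form a_0 + a_1 x + ... + a_4 x^4.
The number of coefficients is 4 + 1 = 5.

5


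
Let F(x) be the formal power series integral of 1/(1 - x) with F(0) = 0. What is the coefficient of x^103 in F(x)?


1/(1 - x) = sum_{k>=0} x^k. Integrating termwise and using F(0) = 0 gives
F(x) = sum_{k>=0} x^(k+1) / (k+1) = sum_{m>=1} x^m / m = -ln(1 - x).
So the coefficient of x^103 is 1/103 = 1/103.

1/103


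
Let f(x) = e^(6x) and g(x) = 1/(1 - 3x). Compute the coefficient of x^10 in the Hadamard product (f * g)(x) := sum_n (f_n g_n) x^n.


Expanding: f_k = 6^k/k! (from e^(6x)) and g_k = 3^k (from 1/(1 - 3x)). So the Hadamard coefficient (f * g)_k = 6^k 3^k / k! = (18)^k / k!.
For k = 10: 18^10/10! = 3570467226624/3628800 = 172186884/175.

172186884/175


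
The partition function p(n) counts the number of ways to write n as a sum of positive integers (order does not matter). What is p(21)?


Using the generating function prod_{k>=1} 1/(1-x^k), we compute p(21).
By dynamic programming over parts 1 through 21:
p(21) = 792

792


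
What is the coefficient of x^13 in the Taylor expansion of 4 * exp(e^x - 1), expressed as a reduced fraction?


exp(e^x - 1) = sum_{k>=0} Bell_k x^k / k!, where Bell_k is the k-th Bell number.
So the coefficient of x^13 is 4 * Bell_13 / 13!.
Computing: Bell_13 = 27644437 and 13! = 6227020800, giving
4 * 27644437/6227020800 = 27644437/1556755200.

27644437/1556755200


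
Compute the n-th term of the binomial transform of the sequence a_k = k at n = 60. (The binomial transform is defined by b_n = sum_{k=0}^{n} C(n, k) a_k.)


With a_k = k, b_n = sum_{k=0}^{n} C(n, k) k. Using k * C(n, k) = n * C(n-1, k-1) gives b_n = n * sum_{k>=1} C(n-1, k-1) = n * 2^(n-1).
For n = 60: 60 * 2^59 = 60 * 576460752303423488 = 34587645138205409280.

34587645138205409280


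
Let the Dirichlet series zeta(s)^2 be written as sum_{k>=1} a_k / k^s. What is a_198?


The Dirichlet convolution of the constant function 1 with itself gives (1 * 1)(k) = sum_{d | k} 1 = d(k), the number of positive divisors of k.
Since zeta(s) = sum_{k>=1} 1/k^s, we have zeta(s)^2 = sum_{k>=1} d(k)/k^s, so a_k = d(k).
For k = 198: the divisors are 1, 2, 3, 6, 9, 11, 18, 22, 33, 66, 99, 198.
Count = 12.

12


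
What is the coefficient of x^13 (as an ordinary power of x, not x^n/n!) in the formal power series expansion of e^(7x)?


The exponential series is e^y = sum_{k>=0} y^k / k!. Substituting y = 7x gives
e^(7x) = sum_{k>=0} 7^k x^k / k!.
So the coefficient of x^n is a^n/n! with a = 7, n = 13:
7^13 / 13! = 96889010407/6227020800 = 13841287201/889574400

13841287201/889574400


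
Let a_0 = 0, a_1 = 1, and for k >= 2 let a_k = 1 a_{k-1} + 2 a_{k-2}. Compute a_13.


Iterating the recurrence forward:
a_0 = 0
a_1 = 1
a_2 = 1*1 + 2*0 = 1
a_3 = 1*1 + 2*1 = 3
a_4 = 1*3 + 2*1 = 5
a_5 = 1*5 + 2*3 = 11
a_6 = 1*11 + 2*5 = 21
a_7 = 1*21 + 2*11 = 43
a_8 = 1*43 + 2*21 = 85
a_9 = 1*85 + 2*43 = 171
a_10 = 1*171 + 2*85 = 341
a_11 = 1*341 + 2*171 = 683
a_12 = 1*683 + 2*341 = 1365
a_13 = 1*1365 + 2*683 = 2731
So a_13 = 2731.

2731


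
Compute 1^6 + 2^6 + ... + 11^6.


This power sum has a closed form given by Faulhaber's formula
sum_{k=1}^{m} k^p = (1 / (p + 1)) * sum_{j=0}^{p} C(p + 1, j) B_j m^(p + 1 - j),
but for small m direct computation is fastest:
1 + 64 + 729 + 4096 + 15625 + 46656 + 117649 + 262144 + 531441 + 1000000 + 1771561 = 3749966.

3749966


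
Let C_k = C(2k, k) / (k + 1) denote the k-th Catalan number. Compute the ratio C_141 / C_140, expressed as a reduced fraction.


Using C_k = (2k)! / (k! (k+1)!), the ratio C_{k+1}/C_k simplifies to
C_{k+1}/C_k = [(2k+2)! / ((k+1)! (k+2)!)] * [k! (k+1)! / (2k)!]
 = (2k+2)(2k+1) / ((k+1)(k+2)) = 2(2k+1) / (k+2).
For k = 140: 2(2*140 + 1) / (140 + 2) = 562/142 = 281/71.

281/71


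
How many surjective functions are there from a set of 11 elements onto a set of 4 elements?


By inclusion-exclusion on which target elements are missed, the number of surjections from an n-set onto a k-set is
surj(n, k) = sum_{j=0}^{k} (-1)^j C(k, j) (k - j)^n.
Equivalently surj(n, k) = k! * S(n, k), where S(n, k) is the Stirling number of the second kind.
For n = 11, k = 4:
S(11, 4) = 145750, so
surj = 4! * 145750 = 24 * 145750 = 3498000.

3498000


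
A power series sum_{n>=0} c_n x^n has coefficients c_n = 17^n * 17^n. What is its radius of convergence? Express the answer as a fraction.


By the root test (Cauchy-Hadamard), the radius is R = 1 / limsup_n |c_n|^(1/n).
Here |c_n|^(1/n) = (17^n * 17^n)^(1/n) = 17 * 17 = 289 for all n.
So R = 1/289 = 1/289.

1/289


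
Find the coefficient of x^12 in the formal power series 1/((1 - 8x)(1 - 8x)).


By partial fractions or Cauchy convolution:
The coefficient equals sum_{k=0}^{12} 8^k * 8^(12-k).
= 893353197568

893353197568


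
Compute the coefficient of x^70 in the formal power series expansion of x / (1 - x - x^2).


Let f(x) = sum_{k>=0} a_k x^k. Multiplying f(x) * (1 - x - x^2) = x and matching coefficients gives a_0 = 0, a_1 = 1, and a_k = a_{k-1} + a_{k-2} for k >= 2. These are the Fibonacci numbers F_k.
Iterating from F_0 = 0, F_1 = 1:
F_0=0, F_1=1, F_2=1, F_3=2, F_4=3, F_5=5, F_6=8, F_7=13, F_8=21, F_9=34, ...
F_70 = 190392490709135.

190392490709135


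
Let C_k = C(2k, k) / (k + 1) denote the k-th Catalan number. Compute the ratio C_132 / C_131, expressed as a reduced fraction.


Using C_k = (2k)! / (k! (k+1)!), the ratio C_{k+1}/C_k simplifies to
C_{k+1}/C_k = [(2k+2)! / ((k+1)! (k+2)!)] * [k! (k+1)! / (2k)!]
 = (2k+2)(2k+1) / ((k+1)(k+2)) = 2(2k+1) / (k+2).
For k = 131: 2(2*131 + 1) / (131 + 2) = 526/133 = 526/133.

526/133


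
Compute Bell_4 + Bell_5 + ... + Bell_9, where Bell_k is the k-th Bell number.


Recall Bell_k counts set partitions of a k-set (with Bell_0 = 1 by convention).
Bell_4 through Bell_9: 15, 52, 203, 877, 4140, 21147
Sum = 15 + 52 + 203 + 877 + 4140 + 21147 = 26434.

26434


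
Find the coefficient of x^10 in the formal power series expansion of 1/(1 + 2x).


Write 1/(1 + c x) = 1/(1 - (-c) x) and apply the geometric-series identity
1/(1 - y) = sum_{k>=0} y^k to get 1/(1 + c x) = sum_{k>=0} (-c)^k x^k.
So the coefficient of x^k is (-c)^k = (-1)^k * c^k.
Here c = 2 and k = 10:
(-2)^10 = 1 * 1024 = 1024

1024


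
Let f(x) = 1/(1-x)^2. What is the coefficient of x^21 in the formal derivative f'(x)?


Differentiate: d/dx [ 1/(1-x)^r ] = r / (1-x)^(r+1).
Here r = 2, so f'(x) = 2 / (1-x)^3.
The expansion of 1/(1-x)^(r+1) has coefficient of x^n equal to C(n+r, r).
So the coefficient of x^21 in f'(x) is
2 * C(23, 2) = 2 * 253 = 506

506


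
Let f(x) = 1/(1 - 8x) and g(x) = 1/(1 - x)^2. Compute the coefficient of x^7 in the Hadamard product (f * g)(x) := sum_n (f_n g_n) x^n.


f has coefficients f_k = 8^k. For g = 1/(1 - x)^2 the coefficient is g_k = C(k + 1, 1) = k + 1. The Hadamard coefficient is (f * g)_k = 8^k * (k + 1).
For k = 7: 8^7 * 8 = 2097152 * 8 = 16777216.

16777216


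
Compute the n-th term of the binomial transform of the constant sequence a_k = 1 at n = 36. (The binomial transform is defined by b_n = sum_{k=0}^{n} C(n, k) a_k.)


With a_k = 1 for all k, b_n = sum_{k=0}^{n} C(n, k) = 2^n by the binomial theorem.
For n = 36: 2^36 = 68719476736.

68719476736


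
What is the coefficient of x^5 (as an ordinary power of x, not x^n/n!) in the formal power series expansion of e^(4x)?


The exponential series is e^y = sum_{k>=0} y^k / k!. Substituting y = 4x gives
e^(4x) = sum_{k>=0} 4^k x^k / k!.
So the coefficient of x^n is a^n/n! with a = 4, n = 5:
4^5 / 5! = 1024/120 = 128/15

128/15


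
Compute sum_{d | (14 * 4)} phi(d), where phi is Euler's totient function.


First, 14 * 4 = 56. One classical identity is sum_{d | n} phi(d) = n (each k in [1, n] has a unique gcd with n, and among the k's with gcd(k, n) = n/d there are phi(d) of them). So the sum equals 56. We also verify directly:
Divisors of 56: 1, 2, 4, 7, 8, 14, 28, 56.
phi values: 1, 1, 2, 6, 4, 6, 12, 24.
Sum = 56.

56


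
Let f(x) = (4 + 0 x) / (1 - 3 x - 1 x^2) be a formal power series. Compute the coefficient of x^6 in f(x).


Write f(x) = sum_{k>=0} a_k x^k. Multiplying both sides by 1 - 3 x - 1 x^2 gives
(1 - 3 x - 1 x^2) sum_{k>=0} a_k x^k = 4 + 0 x.
Matching coefficients:
 x^0: a_0 = 4
 x^1: a_1 - 3 a_0 = 0  =>  a_1 = 3*4 + 0 = 12
 x^k (k >= 2): a_k = 3 a_{k-1} + 1 a_{k-2}.
Iterating: a_2 = 40, a_3 = 132, a_4 = 436, a_5 = 1440, a_6 = 4756.
So the coefficient of x^6 is 4756.

4756


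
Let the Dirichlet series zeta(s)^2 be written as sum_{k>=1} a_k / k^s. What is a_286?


The Dirichlet convolution of the constant function 1 with itself gives (1 * 1)(k) = sum_{d | k} 1 = d(k), the number of positive divisors of k.
Since zeta(s) = sum_{k>=1} 1/k^s, we have zeta(s)^2 = sum_{k>=1} d(k)/k^s, so a_k = d(k).
For k = 286: the divisors are 1, 2, 11, 13, 22, 26, 143, 286.
Count = 8.

8


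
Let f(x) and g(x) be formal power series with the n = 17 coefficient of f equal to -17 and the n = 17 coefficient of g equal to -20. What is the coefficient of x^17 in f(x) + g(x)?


Addition of formal power series is termwise.
The coefficient of x^17 in f + g = -17 + -20
= -37

-37


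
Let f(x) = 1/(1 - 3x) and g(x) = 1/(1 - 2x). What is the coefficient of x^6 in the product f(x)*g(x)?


The coefficient of x^n in f*g is the Cauchy product: sum_{k=0}^{n} a^k * b^(n-k).
With a=3, b=2, n=6:
sum_{k=0}^{6} 3^k * 2^(6-k)
= 2059

2059


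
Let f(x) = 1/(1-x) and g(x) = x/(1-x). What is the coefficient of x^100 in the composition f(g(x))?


First simplify the composition: f(g(x)) = 1/(1 - x/(1-x)) = (1-x)/((1-x) - x) = (1-x)/(1-2x).
Now extract the coefficient. Write (1-x)/(1-2x) = 1/(1-2x) - x/(1-2x).
The coefficient of x^n in 1/(1-2x) is 2^n, and in x/(1-2x) is 2^(n-1) (for n >= 1).
So the coefficient of x^100 is 2^100 - 2^99 = 1267650600228229401496703205376 - 633825300114114700748351602688 = 633825300114114700748351602688.

633825300114114700748351602688


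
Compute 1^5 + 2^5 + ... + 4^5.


This power sum has a closed form given by Faulhaber's formula
sum_{k=1}^{m} k^p = (1 / (p + 1)) * sum_{j=0}^{p} C(p + 1, j) B_j m^(p + 1 - j),
but for small m direct computation is fastest:
1 + 32 + 243 + 1024 = 1300.

1300


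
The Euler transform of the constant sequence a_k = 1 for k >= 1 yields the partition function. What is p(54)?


The Euler transform converts the sequence a_k = 1 into the number of integer partitions.
Using the recurrence or dynamic programming:
p(54) = 386155

386155


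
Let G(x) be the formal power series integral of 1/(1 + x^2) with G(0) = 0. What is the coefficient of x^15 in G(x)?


1/(1 + x^2) = sum_{j>=0} (-1)^j x^(2j). Integrating termwise with G(0) = 0:
G(x) = sum_{j>=0} (-1)^j x^(2j+1) / (2j+1) = arctan(x).
Only odd powers are nonzero. For x^15 write 15 = 2*7 + 1, giving
(-1)^7 / 15 = -1/15 = -1/15.

-1/15


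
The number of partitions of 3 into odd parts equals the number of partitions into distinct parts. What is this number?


Computing partitions of 3 into odd parts (1, 3, 5, ...):
Using the generating function prod_{k>=0} 1/(1-x^(2k+1)),
the count is 2

2


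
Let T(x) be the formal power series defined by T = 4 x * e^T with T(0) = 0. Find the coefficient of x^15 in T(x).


Apply the Lagrange inversion formula: if T = 4 x * phi(T) with phi(t) = e^t, then
[x^n] T = 4^n * (1/n) [t^(n-1)] phi(t)^n = 4^n * (1/n) [t^(n-1)] e^(n t) = 4^n * (1/n) * n^(n-1) / (n-1)! = 4^n * n^(n-1) / n!.
When c = 1 this is the Cayley count of rooted labeled trees on n vertices, divided by n!.
For n = 15: 4^15 * 15^14 / 15! = 1073741824 * 29192926025390625/1307674368000 = 167961600000000000/7007.

167961600000000000/7007


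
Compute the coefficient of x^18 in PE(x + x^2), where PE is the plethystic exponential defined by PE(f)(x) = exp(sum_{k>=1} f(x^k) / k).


With f(x) = x + x^2, the exponent is sum_{k>=1} (x^k + x^(2k)) / k = -ln(1 - x) - ln(1 - x^2). Exponentiating:
PE(x + x^2) = 1 / ((1 - x)(1 - x^2)).
This is the generating function for partitions of n into parts of size 1 or 2. The number of 2's can be any j in 0..9, and the rest are 1's, so
[x^18] = floor(18/2) + 1 = 10.

10


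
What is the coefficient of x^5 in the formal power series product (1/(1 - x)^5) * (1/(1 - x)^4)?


Combine the factors: (1/(1 - x)^5) * (1/(1 - x)^4) = 1/(1 - x)^9.
Then use 1/(1 - x)^r = sum_{k>=0} C(k + r - 1, r - 1) x^k with r = 9 and k = 5:
C(13, 8) = 1287.

1287


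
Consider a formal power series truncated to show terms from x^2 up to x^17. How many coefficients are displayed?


From x^2 to x^17 inclusive, the count is 17 - 2 + 1 = 16.

16


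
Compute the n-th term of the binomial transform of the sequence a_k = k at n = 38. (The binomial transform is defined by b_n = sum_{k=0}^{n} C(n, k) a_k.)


With a_k = k, b_n = sum_{k=0}^{n} C(n, k) k. Using k * C(n, k) = n * C(n-1, k-1) gives b_n = n * sum_{k>=1} C(n-1, k-1) = n * 2^(n-1).
For n = 38: 38 * 2^37 = 38 * 137438953472 = 5222680231936.

5222680231936


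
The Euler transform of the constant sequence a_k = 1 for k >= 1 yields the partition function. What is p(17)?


The Euler transform converts the sequence a_k = 1 into the number of integer partitions.
Using the recurrence or dynamic programming:
p(17) = 297

297


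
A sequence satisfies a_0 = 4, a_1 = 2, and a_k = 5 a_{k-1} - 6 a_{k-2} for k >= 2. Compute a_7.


The characteristic equation is t^2 - 5 t + 6 = 0, with roots r_1 = 3 and r_2 = 2 (so c_1 = r_1 + r_2, c_2 = -r_1 r_2 as required).
One can use the closed form a_n = A r_1^n + B r_2^n, but direct iteration is more reliable:
a_0 = 4, a_1 = 2, a_2 = -14, a_3 = -82, a_4 = -326, a_5 = -1138, a_6 = -3734, a_7 = -11842.
So a_7 = -11842.

-11842


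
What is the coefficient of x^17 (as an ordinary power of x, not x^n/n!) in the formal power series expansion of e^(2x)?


The exponential series is e^y = sum_{k>=0} y^k / k!. Substituting y = 2x gives
e^(2x) = sum_{k>=0} 2^k x^k / k!.
So the coefficient of x^n is a^n/n! with a = 2, n = 17:
2^17 / 17! = 131072/355687428096000 = 4/10854718875

4/10854718875


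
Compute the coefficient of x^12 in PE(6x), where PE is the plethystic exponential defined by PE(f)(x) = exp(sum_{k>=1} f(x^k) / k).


With f(x) = 6x, the exponent is sum_{k>=1} 6 x^k / k = 6 * (-ln(1 - x)). Exponentiating:
PE(6x) = exp(-6 ln(1 - x)) = 1/(1 - x)^6.
By the negative binomial expansion, [x^n] 1/(1 - x)^6 = C(n + 5, 5).
For n = 12: C(17, 5) = 6188.

6188


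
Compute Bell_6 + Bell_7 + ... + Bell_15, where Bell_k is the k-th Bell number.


Recall Bell_k counts set partitions of a k-set (with Bell_0 = 1 by convention).
Bell_6 through Bell_15: 203, 877, 4140, 21147, 115975, 678570, 4213597, 27644437, 190899322, 1382958545
Sum = 203 + 877 + 4140 + 21147 + 115975 + 678570 + 4213597 + 27644437 + 190899322 + 1382958545 = 1606536813.

1606536813


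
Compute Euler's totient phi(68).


phi(n) counts integers in [1, n] coprime to n. Using the multiplicative formula phi(n) = n * prod_{p | n} (1 - 1/p):
68 = 2^2 * 17, so
phi(68) = 68 * (1 - 1/2) * (1 - 1/17) = 32.

32


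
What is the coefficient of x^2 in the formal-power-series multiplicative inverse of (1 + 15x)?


The inverse is 1/(1 + 15x). Apply the geometric identity 1/(1 - y) = sum_{k>=0} y^k with y = -15x:
1/(1 + 15x) = sum_{k>=0} (-15)^k x^k.
So the coefficient of x^2 is (-15)^2 = 225.

225


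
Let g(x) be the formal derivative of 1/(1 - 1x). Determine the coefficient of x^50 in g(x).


Differentiate termwise: d/dx sum_{k>=0} 1^k x^k = sum_{k>=1} k 1^k x^(k-1) = sum_{j>=0} (j+1) 1^(j+1) x^j.
Equivalently, d/dx [1/(1 - 1x)] = 1/(1 - 1x)^2.
For j = 50: 51 * 1^51 = 51 * 1 = 51.

51


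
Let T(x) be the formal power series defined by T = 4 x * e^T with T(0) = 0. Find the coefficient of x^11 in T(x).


Apply the Lagrange inversion formula: if T = 4 x * phi(T) with phi(t) = e^t, then
[x^n] T = 4^n * (1/n) [t^(n-1)] phi(t)^n = 4^n * (1/n) [t^(n-1)] e^(n t) = 4^n * (1/n) * n^(n-1) / (n-1)! = 4^n * n^(n-1) / n!.
When c = 1 this is the Cayley count of rooted labeled trees on n vertices, divided by n!.
For n = 11: 4^11 * 11^10 / 11! = 4194304 * 25937424601/39916800 = 38632614969344/14175.

38632614969344/14175


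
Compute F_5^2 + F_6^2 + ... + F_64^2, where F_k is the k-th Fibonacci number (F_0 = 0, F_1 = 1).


There is a standard identity sum_{k=0}^{N} F_k^2 = F_N * F_{N+1} (proved inductively from the telescoping relation F_k^2 = F_k F_{k+1} - F_{k-1} F_k). Then
sum_{k=5}^{64} F_k^2 = F_64 F_65 - F_4 F_5.
Computing: F_64 = 10610209857723, F_65 = 17167680177565, F_4 = 3, F_5 = 5.
Sum = 10610209857723 * 17167680177565 - 3 * 5 = 182152689454235906026584480.

182152689454235906026584480


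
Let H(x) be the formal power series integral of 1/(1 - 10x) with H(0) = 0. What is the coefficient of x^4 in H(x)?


1/(1 - 10x) = sum_{k>=0} 10^k x^k. Integrating termwise with H(0) = 0:
H(x) = sum_{k>=0} 10^k x^(k+1) / (k+1) = sum_{m>=1} 10^(m-1) x^m / m.
For m = 4: 10^3/4 = 1000/4 = 250.

250


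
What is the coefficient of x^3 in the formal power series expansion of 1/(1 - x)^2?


The expansion 1/(1 - x)^r = sum_{k>=0} C(k + r - 1, r - 1) x^k follows from the multiset / negative-binomial theorem (or from repeated differentiation of the geometric series).
For r = 2 and k = 3:
C(4, 1) = 24 / (1 * 6) = 4.

4


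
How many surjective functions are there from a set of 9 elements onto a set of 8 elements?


By inclusion-exclusion on which target elements are missed, the number of surjections from an n-set onto a k-set is
surj(n, k) = sum_{j=0}^{k} (-1)^j C(k, j) (k - j)^n.
Equivalently surj(n, k) = k! * S(n, k), where S(n, k) is the Stirling number of the second kind.
For n = 9, k = 8:
S(9, 8) = 36, so
surj = 8! * 36 = 40320 * 36 = 1451520.

1451520


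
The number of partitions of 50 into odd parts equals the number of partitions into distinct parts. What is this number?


Computing partitions of 50 into odd parts (1, 3, 5, ...):
Using the generating function prod_{k>=0} 1/(1-x^(2k+1)),
the count is 3658

3658


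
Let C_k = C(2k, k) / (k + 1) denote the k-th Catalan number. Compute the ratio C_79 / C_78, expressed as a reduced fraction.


Using C_k = (2k)! / (k! (k+1)!), the ratio C_{k+1}/C_k simplifies to
C_{k+1}/C_k = [(2k+2)! / ((k+1)! (k+2)!)] * [k! (k+1)! / (2k)!]
 = (2k+2)(2k+1) / ((k+1)(k+2)) = 2(2k+1) / (k+2).
For k = 78: 2(2*78 + 1) / (78 + 2) = 314/80 = 157/40.

157/40


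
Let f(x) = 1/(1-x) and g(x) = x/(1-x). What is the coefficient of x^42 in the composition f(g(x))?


First simplify the composition: f(g(x)) = 1/(1 - x/(1-x)) = (1-x)/((1-x) - x) = (1-x)/(1-2x).
Now extract the coefficient. Write (1-x)/(1-2x) = 1/(1-2x) - x/(1-2x).
The coefficient of x^n in 1/(1-2x) is 2^n, and in x/(1-2x) is 2^(n-1) (for n >= 1).
So the coefficient of x^42 is 2^42 - 2^41 = 4398046511104 - 2199023255552 = 2199023255552.

2199023255552


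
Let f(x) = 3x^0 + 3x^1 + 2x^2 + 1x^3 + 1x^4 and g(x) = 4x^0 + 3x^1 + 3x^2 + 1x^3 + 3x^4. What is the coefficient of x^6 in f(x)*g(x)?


Cauchy product at x^6:
2*3 + 1*1 + 1*3
= 10

10


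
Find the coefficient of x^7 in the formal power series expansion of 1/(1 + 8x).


Write 1/(1 + c x) = 1/(1 - (-c) x) and apply the geometric-series identity
1/(1 - y) = sum_{k>=0} y^k to get 1/(1 + c x) = sum_{k>=0} (-c)^k x^k.
So the coefficient of x^k is (-c)^k = (-1)^k * c^k.
Here c = 8 and k = 7:
(-8)^7 = -1 * 2097152 = -2097152

-2097152


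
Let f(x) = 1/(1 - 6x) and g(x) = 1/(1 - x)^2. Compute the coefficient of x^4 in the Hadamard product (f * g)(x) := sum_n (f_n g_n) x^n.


f has coefficients f_k = 6^k. For g = 1/(1 - x)^2 the coefficient is g_k = C(k + 1, 1) = k + 1. The Hadamard coefficient is (f * g)_k = 6^k * (k + 1).
For k = 4: 6^4 * 5 = 1296 * 5 = 6480.

6480


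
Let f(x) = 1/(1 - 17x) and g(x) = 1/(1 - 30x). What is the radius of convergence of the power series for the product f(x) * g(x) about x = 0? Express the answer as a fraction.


The radius of 1/(1 - 17x) is 1/17 (nearest singularity at x = 1/17), and the radius of 1/(1 - 30x) is 1/30.
The product f(x)*g(x) = 1/((1 - 17x)(1 - 30x)) has singularities at both 1/17 and 1/30, so its radius of convergence is the distance to the nearest one:
min(1/17, 1/30) = 1/30.

1/30


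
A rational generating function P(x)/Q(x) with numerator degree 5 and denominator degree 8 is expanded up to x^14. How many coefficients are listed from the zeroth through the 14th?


Expanding up to x^14 gives the coefficients for x^0, x^1, ..., x^14.
That is 14 + 1 = 15 coefficients in total.

15


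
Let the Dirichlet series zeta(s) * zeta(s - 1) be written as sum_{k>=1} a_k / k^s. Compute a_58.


Convolution gives a_k = sum_{d | k} d * 1 = sum_{d | k} d = sigma(k), the sum of positive divisors of k.
For k = 58, the divisors are 1, 2, 29, 58, so
sigma(58) = 1 + 2 + 29 + 58 = 90.

90


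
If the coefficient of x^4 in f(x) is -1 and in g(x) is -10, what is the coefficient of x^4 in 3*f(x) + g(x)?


Scalar multiplication scales coefficients: 3 * -1 = -3.
Then add the g coefficient: -3 + -10
= -13

-13


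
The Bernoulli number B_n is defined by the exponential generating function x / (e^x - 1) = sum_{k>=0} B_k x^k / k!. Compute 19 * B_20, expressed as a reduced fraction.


Bernoulli numbers can also be computed recursively via B_0 = 1 and sum_{j=0}^{m} C(m+1, j) B_j = 0 for m >= 1. Odd-index Bernoulli numbers vanish for k >= 3.
Computing B_20 = -174611/330, so 19 * B_20 = 19 * -174611/330 = -3317609/330.

-3317609/330


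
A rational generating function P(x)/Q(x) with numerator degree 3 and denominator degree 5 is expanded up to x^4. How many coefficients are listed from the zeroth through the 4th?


Expanding up to x^4 gives the coefficients for x^0, x^1, ..., x^4.
That is 4 + 1 = 5 coefficients in total.

5


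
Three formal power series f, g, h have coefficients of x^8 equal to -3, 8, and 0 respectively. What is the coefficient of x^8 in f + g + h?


Series addition is componentwise:
-3 + 8 + 0
= 5

5


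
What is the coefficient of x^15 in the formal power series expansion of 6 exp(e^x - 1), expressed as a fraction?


exp(e^x - 1) is the exponential generating function for the Bell numbers Bell_k: exp(e^x - 1) = sum_{k>=0} Bell_k x^k / k!.
So the coefficient of x^15 in 6 exp(e^x - 1) is 6 Bell_15 / 15!.
Computing: Bell_15 = 1382958545 and 15! = 1307674368000, giving
6 * 1382958545/1307674368000 = 276591709/43589145600.

276591709/43589145600


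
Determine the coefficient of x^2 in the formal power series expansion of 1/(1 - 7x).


The geometric series identity gives 1/(1 - c x) = sum_{k>=0} c^k x^k, so the coefficient of x^k is c^k.
Here c = 7 and k = 2.
Computing: 7^2 = 49

49


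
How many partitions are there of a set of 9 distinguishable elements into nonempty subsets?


Bell_9 can be computed from the Bell triangle or from Dobinski's identity Bell_n = (1/e) * sum_{k>=0} k^n / k!.
Computing Bell_9 = 21147.

21147


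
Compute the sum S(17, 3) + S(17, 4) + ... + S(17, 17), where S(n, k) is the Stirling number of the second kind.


By definition, S(n, k) counts partitions of an n-set into exactly k nonempty blocks.
Computing row n = 17 for k = 3..17:
S(17, k): 21457825, 694337290, 5652751651, 17505749898, 25708104786, 20415995028, 9528822303, 2758334150, 512060978, 62022324, 4910178, 249900, 7820, 136, 1
Sum = 82864804268.

82864804268


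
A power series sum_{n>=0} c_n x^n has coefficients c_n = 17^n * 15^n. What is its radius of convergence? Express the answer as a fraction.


By the root test (Cauchy-Hadamard), the radius is R = 1 / limsup_n |c_n|^(1/n).
Here |c_n|^(1/n) = (17^n * 15^n)^(1/n) = 17 * 15 = 255 for all n.
So R = 1/255 = 1/255.

1/255


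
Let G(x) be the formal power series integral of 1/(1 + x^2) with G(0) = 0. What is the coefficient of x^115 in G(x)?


1/(1 + x^2) = sum_{j>=0} (-1)^j x^(2j). Integrating termwise with G(0) = 0:
G(x) = sum_{j>=0} (-1)^j x^(2j+1) / (2j+1) = arctan(x).
Only odd powers are nonzero. For x^115 write 115 = 2*57 + 1, giving
(-1)^57 / 115 = -1/115 = -1/115.

-1/115


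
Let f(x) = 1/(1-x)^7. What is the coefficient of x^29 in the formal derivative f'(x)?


Differentiate: d/dx [ 1/(1-x)^r ] = r / (1-x)^(r+1).
Here r = 7, so f'(x) = 7 / (1-x)^8.
The expansion of 1/(1-x)^(r+1) has coefficient of x^n equal to C(n+r, r).
So the coefficient of x^29 in f'(x) is
7 * C(36, 7) = 7 * 8347680 = 58433760

58433760


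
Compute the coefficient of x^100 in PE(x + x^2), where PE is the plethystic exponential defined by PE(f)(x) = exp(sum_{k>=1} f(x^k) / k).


With f(x) = x + x^2, the exponent is sum_{k>=1} (x^k + x^(2k)) / k = -ln(1 - x) - ln(1 - x^2). Exponentiating:
PE(x + x^2) = 1 / ((1 - x)(1 - x^2)).
This is the generating function for partitions of n into parts of size 1 or 2. The number of 2's can be any j in 0..50, and the rest are 1's, so
[x^100] = floor(100/2) + 1 = 51.

51


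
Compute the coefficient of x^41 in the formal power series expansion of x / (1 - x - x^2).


Let f(x) = sum_{k>=0} a_k x^k. Multiplying f(x) * (1 - x - x^2) = x and matching coefficients gives a_0 = 0, a_1 = 1, and a_k = a_{k-1} + a_{k-2} for k >= 2. These are the Fibonacci numbers F_k.
Iterating from F_0 = 0, F_1 = 1:
F_0=0, F_1=1, F_2=1, F_3=2, F_4=3, F_5=5, F_6=8, F_7=13, F_8=21, F_9=34, ...
F_41 = 165580141.

165580141
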